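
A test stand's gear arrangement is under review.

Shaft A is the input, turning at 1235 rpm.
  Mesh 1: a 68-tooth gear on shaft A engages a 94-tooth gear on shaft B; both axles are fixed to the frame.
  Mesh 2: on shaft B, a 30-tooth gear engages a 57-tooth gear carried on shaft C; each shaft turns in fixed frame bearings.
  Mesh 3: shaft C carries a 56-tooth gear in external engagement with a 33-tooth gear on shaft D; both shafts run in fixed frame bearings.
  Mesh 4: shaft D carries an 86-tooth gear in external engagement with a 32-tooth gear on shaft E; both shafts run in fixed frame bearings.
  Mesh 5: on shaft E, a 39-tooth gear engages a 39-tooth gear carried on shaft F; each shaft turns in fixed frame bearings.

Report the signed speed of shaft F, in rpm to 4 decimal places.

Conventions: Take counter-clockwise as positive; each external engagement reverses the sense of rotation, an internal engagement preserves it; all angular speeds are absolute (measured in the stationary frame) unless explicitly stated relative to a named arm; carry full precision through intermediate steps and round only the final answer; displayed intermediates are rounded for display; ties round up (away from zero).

class = fixed-axis compound train [5 meshes; 5 ratios multiply, 5 sense flips]
mesh 1 [68T→94T]: ω = 1235.0000×68/94 = 893.4043 rpm, sense flips to −
mesh 2 [30T→57T]: ω = 893.4043×30/57 = 470.2128 rpm, sense flips to +
mesh 3 [56T→33T]: ω = 470.2128×56/33 = 797.9368 rpm, sense flips to −
mesh 4 [86T→32T]: ω = 797.9368×86/32 = 2144.4552 rpm, sense flips to +
mesh 5 [39T→39T]: ω = 2144.4552×39/39 = 2144.4552 rpm, sense flips to −
signed output speed = -2144.4552 rpm

-2144.4552 rpm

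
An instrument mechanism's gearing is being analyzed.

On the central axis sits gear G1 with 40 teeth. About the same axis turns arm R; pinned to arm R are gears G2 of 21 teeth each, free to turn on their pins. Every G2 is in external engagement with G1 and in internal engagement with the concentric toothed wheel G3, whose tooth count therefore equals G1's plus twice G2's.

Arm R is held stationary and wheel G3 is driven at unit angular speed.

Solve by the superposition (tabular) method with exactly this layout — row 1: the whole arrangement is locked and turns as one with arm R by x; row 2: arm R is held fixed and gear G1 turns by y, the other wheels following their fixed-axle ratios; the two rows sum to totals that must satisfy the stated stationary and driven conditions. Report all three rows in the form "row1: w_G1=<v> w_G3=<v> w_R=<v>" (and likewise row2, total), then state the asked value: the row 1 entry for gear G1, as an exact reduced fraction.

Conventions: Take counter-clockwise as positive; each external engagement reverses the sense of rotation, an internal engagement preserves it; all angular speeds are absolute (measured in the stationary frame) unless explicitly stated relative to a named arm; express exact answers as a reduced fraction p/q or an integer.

planetary set (40T centre, 21T on arm, 82T internal) — Willis relation
row 1: whole set turns with the arm by x
superposition row 2 [arm held]: sun y, ring −(40/82)·y, arm 0
boundary: total ω_arm = x = 0 and total ω_ring = x − (40/82)·y = 1  ⇒  y = -41/20, x = 0
row 2 ring = −(40/82)·(-41/20) = 1
totals (row 1 + row 2): sun 0 + (-41/20) = -41/20, ring 0 + 1 = 1, arm 0 + 0 = 0
asked cell (row1, sun) = 0

row1: w_G1=0 w_G3=0 w_R=0
row2: w_G1=-41/20 w_G3=1 w_R=0
total: w_G1=-41/20 w_G3=1 w_R=0
asked value: 0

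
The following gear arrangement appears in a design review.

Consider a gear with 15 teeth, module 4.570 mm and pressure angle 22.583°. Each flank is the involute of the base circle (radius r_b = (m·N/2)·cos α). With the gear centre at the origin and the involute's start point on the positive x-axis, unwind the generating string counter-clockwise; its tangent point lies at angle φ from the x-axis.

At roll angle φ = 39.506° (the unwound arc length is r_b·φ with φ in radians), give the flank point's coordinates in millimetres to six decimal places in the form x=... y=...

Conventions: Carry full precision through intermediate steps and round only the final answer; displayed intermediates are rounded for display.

recognized (one wheel, involute flank): single-mesh tooth geometry, m = 4.570, N = 15
pitch radius r_p = m·N/2 = 4.570·15/2 = 34.275000
base radius r_b = r_p·cos α = 34.275000·cos 22.583° = 31.646937
roll angle φ = 39.506° = 0.68950977 rad
x = r_b·(cos φ + φ·sin φ) = 38.298991
y = r_b·(sin φ − φ·cos φ) = 3.296416

x=38.298991 y=3.296416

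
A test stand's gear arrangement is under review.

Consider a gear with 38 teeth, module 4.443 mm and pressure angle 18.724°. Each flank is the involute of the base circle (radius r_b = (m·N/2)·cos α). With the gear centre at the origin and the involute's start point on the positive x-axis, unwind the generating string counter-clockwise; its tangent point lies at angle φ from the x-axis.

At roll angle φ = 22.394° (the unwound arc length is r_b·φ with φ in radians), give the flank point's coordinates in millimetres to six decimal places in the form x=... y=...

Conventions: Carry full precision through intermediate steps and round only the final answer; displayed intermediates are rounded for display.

single-mesh involute tooth geometry (38T wheel at module 4.443)
pitch radius r_p = m·N/2 = 4.443·38/2 = 84.417000
base radius r_b = r_p·cos α = 84.417000·cos 18.724° = 79.949306
roll angle φ = 22.394° = 0.39084903 rad
x = r_b·(cos φ + φ·sin φ) = 85.824707
y = r_b·(sin φ − φ·cos φ) = 1.567009

x=85.824707 y=1.567009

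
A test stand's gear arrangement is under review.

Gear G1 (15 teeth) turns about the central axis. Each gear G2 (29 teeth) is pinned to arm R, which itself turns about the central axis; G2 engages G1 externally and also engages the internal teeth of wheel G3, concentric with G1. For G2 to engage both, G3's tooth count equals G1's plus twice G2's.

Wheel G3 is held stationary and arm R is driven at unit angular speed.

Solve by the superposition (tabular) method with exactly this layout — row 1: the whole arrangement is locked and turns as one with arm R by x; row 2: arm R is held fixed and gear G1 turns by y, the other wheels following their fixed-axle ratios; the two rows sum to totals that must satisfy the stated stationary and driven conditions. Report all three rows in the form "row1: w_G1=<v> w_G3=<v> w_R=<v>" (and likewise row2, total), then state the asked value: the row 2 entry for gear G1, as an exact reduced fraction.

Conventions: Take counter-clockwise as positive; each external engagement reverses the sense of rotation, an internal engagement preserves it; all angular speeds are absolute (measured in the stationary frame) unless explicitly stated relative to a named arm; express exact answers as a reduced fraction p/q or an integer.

row1: w_G1=1 w_G3=1 w_R=1
row2: w_G1=73/15 w_G3=-1 w_R=0
total: w_G1=88/15 w_G3=0 w_R=1
asked value: 73/15

class = planetary set [G3 = 15+2·29 = 73; Willis about the carrier]
row 1 — lock + rotate with arm: ω_sun = ω_ring = ω_arm = x
superposition row 2 [arm held]: sun y, ring −(15/73)·y, arm 0
boundary: total ω_ring = x − (15/73)·y = 0 and total ω_arm = x = 1  ⇒  y = 73/15, x = 1
row 2 ring = −(15/73)·73/15 = -1
totals (row 1 + row 2): sun 1 + 73/15 = 88/15, ring 1 + (-1) = 0, arm 1 + 0 = 1
asked cell (row2, sun) = 73/15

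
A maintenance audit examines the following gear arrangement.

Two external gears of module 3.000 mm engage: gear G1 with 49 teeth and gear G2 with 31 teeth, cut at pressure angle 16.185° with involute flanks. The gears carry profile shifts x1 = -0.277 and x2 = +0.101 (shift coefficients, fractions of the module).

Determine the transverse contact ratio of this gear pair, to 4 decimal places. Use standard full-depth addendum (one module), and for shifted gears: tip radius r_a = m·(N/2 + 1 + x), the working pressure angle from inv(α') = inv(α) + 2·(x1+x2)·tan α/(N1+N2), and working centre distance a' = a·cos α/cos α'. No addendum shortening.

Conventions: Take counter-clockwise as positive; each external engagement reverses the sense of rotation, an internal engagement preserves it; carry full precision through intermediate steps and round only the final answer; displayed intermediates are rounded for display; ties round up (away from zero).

1.9738

class = single-mesh tooth geometry [involute pair 49T × 31T, m = 3.000]
base radii: r_b1 = 70.586952, r_b2 = 44.657051
tip radii: r_a1 = 75.669000, r_a2 = 49.803000
inv(α') = inv(16.185°) + 2·(-0.277+0.101)·tan α/(49+31) = 0.00648437  ⇒  α' = 15.26216°
a' = a·cos α / cos α' = 120.0000·cos 16.185°/cos 15.26216° = 119.457079
action lengths: √(r_a1²−r_b1²) = 27.263158, √(r_a2²−r_b2²) = 22.047371
base pitch p_b = π·m·cos α = 9.051243
CR = (27.263158 + 22.047371 − 119.457079·sin 15.26216°)/9.051243 = 1.973776
contact ratio ≈ 1.9738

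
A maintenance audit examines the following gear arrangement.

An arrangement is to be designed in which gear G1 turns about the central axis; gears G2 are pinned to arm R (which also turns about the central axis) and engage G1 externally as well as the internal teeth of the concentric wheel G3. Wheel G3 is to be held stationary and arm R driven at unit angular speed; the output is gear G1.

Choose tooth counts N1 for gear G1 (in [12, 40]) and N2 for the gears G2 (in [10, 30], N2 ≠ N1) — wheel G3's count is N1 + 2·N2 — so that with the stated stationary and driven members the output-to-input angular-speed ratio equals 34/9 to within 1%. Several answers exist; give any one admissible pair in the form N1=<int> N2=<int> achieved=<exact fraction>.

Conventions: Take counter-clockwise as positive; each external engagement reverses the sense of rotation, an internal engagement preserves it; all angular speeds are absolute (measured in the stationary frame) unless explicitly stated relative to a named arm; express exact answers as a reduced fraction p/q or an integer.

topology: planetary set — design target 34/9, arm = carrier (Willis)
Willis with ω_ring = 0: ω_sun/ω_arm = (N1+N3)/N1; set equal to 34/9  ⇒  N3/N1 = 34/9 − 1 = 25/9
N3 = N1 + 2·N2  ⇒  N2/N1 = (N3/N1 − 1)/2 = (25/9 − 1)/2 = 8/9
smallest multiple with N1 ≥ 12 and N2 ≥ 10: k = 2  ⇒  N1 = 2·9 = 18, N2 = 2·8 = 16 (N1 ≤ 40, N2 ≤ 30, N2 ≠ N1 ✓), N3 = 18 + 2·16 = 50
check: (N1+N3)/N1 with N1 = 18, N3 = 50 gives 34/9; |achieved − target| = 0 ≤ 17/450 ✓

N1=18 N2=16 achieved=34/9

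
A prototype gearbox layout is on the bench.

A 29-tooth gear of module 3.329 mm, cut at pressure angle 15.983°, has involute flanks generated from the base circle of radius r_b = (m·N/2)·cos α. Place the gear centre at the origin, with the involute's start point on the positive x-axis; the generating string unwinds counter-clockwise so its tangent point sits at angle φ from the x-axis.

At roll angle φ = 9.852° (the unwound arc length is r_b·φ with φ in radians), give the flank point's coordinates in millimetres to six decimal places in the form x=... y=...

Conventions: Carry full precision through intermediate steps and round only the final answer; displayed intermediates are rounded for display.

class = single-mesh tooth geometry [base-circle involute, m = 3.329, 29T]
pitch radius r_p = m·N/2 = 3.329·29/2 = 48.270500
base radius r_b = r_p·cos α = 48.270500·cos 15.983° = 46.404528
roll angle φ = 9.852° = 0.17194984 rad
x = r_b·(cos φ + φ·sin φ) = 47.085481
y = r_b·(sin φ − φ·cos φ) = 0.078408

x=47.085481 y=0.078408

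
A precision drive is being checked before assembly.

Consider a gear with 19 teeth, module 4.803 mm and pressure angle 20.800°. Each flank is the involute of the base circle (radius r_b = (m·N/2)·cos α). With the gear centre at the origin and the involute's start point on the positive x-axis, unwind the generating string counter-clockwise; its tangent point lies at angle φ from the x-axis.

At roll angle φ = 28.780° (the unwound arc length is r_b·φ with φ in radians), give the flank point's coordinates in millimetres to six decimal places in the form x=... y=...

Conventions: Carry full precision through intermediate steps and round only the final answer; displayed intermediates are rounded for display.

class = single-mesh tooth geometry [base-circle involute, m = 4.803, 19T]
pitch radius r_p = m·N/2 = 4.803·19/2 = 45.628500
base radius r_b = r_p·cos α = 45.628500·cos 20.800° = 42.654693
roll angle φ = 28.780° = 0.50230576 rad
x = r_b·(cos φ + φ·sin φ) = 47.701118
y = r_b·(sin φ − φ·cos φ) = 1.756922

x=47.701118 y=1.756922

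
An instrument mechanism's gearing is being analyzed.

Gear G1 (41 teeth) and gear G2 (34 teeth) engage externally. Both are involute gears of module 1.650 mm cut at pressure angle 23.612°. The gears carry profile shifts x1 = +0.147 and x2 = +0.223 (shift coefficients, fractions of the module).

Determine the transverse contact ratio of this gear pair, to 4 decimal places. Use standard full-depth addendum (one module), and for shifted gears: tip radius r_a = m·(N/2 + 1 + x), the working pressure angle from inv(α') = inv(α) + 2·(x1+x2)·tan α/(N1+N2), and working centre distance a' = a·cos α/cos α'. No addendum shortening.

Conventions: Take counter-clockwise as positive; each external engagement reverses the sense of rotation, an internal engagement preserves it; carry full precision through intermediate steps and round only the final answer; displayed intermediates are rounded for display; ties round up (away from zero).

topology: single-mesh involute geometry — m = 1.650, 41T/34T pair
base radii: r_b1 = 30.993132, r_b2 = 25.701622
tip radii: r_a1 = 35.717550, r_a2 = 30.067950
inv(α') = inv(23.612°) + 2·(+0.147+0.223)·tan α/(41+34) = 0.02934465  ⇒  α' = 24.83254°
a' = a·cos α / cos α' = 61.8750·cos 23.612°/cos 24.83254° = 62.470867
action lengths: √(r_a1²−r_b1²) = 17.753003, √(r_a2²−r_b2²) = 15.604751
base pitch p_b = π·m·cos α = 4.749649
CR = (17.753003 + 15.604751 − 62.470867·sin 24.83254°)/4.749649 = 1.499482
contact ratio ≈ 1.4995

1.4995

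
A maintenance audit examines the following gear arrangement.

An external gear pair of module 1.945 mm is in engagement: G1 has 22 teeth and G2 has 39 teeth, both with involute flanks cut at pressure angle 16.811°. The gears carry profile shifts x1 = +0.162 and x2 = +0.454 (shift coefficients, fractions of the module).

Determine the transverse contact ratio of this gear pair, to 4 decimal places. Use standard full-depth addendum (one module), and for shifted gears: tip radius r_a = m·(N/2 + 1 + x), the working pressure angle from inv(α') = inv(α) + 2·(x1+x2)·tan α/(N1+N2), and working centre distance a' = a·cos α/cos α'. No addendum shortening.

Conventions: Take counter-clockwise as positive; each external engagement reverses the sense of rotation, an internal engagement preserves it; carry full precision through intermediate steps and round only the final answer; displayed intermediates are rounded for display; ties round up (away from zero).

topology: single-mesh involute geometry — m = 1.945, 22T/39T pair
base radii: r_b1 = 20.480663, r_b2 = 36.306630
tip radii: r_a1 = 23.655090, r_a2 = 40.755530
inv(α') = inv(16.811°) + 2·(+0.162+0.454)·tan α/(22+39) = 0.01482198  ⇒  α' = 19.96429°
a' = a·cos α / cos α' = 59.3225·cos 16.811°/cos 19.96429° = 60.418081
action lengths: √(r_a1²−r_b1²) = 11.836626, √(r_a2²−r_b2²) = 18.515989
base pitch p_b = π·m·cos α = 5.849264
CR = (11.836626 + 18.515989 − 60.418081·sin 19.96429°)/5.849264 = 1.662398
contact ratio ≈ 1.6624

1.6624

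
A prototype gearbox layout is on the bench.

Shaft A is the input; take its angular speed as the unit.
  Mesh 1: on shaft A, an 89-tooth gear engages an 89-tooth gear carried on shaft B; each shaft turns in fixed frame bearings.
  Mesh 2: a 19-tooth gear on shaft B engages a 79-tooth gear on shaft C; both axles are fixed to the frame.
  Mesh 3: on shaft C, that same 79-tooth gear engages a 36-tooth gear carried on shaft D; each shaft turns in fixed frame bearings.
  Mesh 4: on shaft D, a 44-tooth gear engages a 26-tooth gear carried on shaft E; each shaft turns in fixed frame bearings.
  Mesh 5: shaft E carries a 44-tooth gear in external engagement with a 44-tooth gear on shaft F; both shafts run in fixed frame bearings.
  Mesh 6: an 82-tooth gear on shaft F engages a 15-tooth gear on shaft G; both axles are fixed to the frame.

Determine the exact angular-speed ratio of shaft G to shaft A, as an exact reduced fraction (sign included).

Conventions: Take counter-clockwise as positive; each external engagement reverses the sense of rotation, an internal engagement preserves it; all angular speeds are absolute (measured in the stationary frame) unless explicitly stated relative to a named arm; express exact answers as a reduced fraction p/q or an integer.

8569/1755

class = fixed-axis compound train [6 meshes; 6 ratios multiply, 6 sense flips]
mesh 1 [89T→89T]: running ratio 1, sense −
mesh 2 [19T→79T]: running ratio 19/79, sense +
mesh 3 [79T→36T]: running ratio 19/36, sense −
mesh 4 [44T→26T]: running ratio 209/234, sense +
mesh 5 [44T→44T]: running ratio 209/234, sense −
mesh 6 [82T→15T]: running ratio 8569/1755, sense +
ω_out/ω_in = 8569/1755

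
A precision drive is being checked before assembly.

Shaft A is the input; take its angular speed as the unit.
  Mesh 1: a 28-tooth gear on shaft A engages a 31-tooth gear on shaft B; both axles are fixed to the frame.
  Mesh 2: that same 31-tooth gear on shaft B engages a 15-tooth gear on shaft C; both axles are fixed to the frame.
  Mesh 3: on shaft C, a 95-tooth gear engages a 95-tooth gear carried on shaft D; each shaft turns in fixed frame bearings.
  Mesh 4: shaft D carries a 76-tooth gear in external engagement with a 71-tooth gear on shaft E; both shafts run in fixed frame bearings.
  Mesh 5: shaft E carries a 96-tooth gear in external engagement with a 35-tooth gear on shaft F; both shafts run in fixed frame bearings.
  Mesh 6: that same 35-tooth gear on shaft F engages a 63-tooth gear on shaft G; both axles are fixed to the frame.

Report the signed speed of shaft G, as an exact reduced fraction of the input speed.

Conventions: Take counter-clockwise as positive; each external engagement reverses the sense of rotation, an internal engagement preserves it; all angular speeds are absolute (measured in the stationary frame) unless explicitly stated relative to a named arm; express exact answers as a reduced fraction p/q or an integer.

9728/3195

6-mesh fixed-axis compound train (all bearings frame-fixed)
mesh 1 [28T→31T]: |ω|/ω_in = 1×28/31 = 28/31, sense flips to −
mesh 2 [31T→15T]: |ω|/ω_in = (28/31)×31/15 = 28/15, sense flips to +
mesh 3 [95T→95T]: |ω|/ω_in = (28/15)×95/95 = 28/15, sense flips to −
mesh 4 [76T→71T]: |ω|/ω_in = (28/15)×76/71 = 2128/1065, sense flips to +
mesh 5 [96T→35T]: |ω|/ω_in = (2128/1065)×96/35 = 9728/1775, sense flips to −
mesh 6 [35T→63T]: |ω|/ω_in = (9728/1775)×35/63 = 9728/3195, sense flips to +
signed output speed (× input speed) = 9728/3195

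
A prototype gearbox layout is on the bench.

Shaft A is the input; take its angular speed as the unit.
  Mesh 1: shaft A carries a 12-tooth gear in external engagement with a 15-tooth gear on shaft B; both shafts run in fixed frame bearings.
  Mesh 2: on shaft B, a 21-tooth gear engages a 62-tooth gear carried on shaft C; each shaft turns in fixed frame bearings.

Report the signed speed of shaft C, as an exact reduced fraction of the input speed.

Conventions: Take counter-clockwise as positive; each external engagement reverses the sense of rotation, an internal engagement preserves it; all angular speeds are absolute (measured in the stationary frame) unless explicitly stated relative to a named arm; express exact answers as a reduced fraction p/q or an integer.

2-mesh fixed-axis compound train (all bearings frame-fixed)
mesh 1 [12T→15T]: |ω|/ω_in = 1×12/15 = 4/5, sense flips to −
mesh 2 [21T→62T]: |ω|/ω_in = (4/5)×21/62 = 42/155, sense flips to +
signed output speed (× input speed) = 42/155

42/155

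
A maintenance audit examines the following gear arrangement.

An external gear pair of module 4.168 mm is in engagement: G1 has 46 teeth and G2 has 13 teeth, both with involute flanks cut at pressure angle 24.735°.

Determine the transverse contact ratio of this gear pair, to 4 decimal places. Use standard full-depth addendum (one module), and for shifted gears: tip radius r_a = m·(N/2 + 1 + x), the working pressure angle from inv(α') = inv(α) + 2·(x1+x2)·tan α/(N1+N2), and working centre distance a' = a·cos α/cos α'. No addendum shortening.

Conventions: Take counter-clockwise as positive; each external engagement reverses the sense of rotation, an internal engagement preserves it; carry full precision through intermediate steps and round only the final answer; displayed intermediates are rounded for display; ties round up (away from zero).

topology: single-mesh involute geometry — m = 4.168, 46T/13T pair
base radii: r_b1 = 87.068741, r_b2 = 24.606383
tip radii: r_a1 = 100.032000, r_a2 = 31.260000
no profile shift: α' = α, a' = a
action lengths: √(r_a1²−r_b1²) = 49.248709, √(r_a2²−r_b2²) = 19.279873
base pitch p_b = π·m·cos α = 11.892805
CR = (49.248709 + 19.279873 − 122.956000·sin 24.73500°)/11.892805 = 1.436254
contact ratio ≈ 1.4363

1.4363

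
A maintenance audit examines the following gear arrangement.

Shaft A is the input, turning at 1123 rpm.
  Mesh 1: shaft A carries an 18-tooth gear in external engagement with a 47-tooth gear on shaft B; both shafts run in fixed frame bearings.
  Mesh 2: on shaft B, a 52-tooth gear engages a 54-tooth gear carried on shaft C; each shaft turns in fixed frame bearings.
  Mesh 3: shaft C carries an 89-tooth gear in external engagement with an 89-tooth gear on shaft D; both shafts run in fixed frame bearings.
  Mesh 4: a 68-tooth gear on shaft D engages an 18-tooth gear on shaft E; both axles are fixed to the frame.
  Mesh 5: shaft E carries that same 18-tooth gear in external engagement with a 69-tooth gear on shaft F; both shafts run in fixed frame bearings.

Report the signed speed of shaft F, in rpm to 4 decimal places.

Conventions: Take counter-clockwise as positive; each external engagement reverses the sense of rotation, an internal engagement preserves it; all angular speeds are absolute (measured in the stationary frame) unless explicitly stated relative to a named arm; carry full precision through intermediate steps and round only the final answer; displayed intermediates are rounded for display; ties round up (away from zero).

5-mesh fixed-axis compound train (all bearings frame-fixed)
mesh 1 [18T→47T]: ω = 1123.0000×18/47 = 430.0851 rpm, sense flips to −
mesh 2 [52T→54T]: ω = 430.0851×52/54 = 414.1560 rpm, sense flips to +
mesh 3 [89T→89T]: ω = 414.1560×89/89 = 414.1560 rpm, sense flips to −
mesh 4 [68T→18T]: ω = 414.1560×68/18 = 1564.5894 rpm, sense flips to +
mesh 5 [18T→69T]: ω = 1564.5894×18/69 = 408.1538 rpm, sense flips to −
signed output speed = -408.1538 rpm

-408.1538 rpm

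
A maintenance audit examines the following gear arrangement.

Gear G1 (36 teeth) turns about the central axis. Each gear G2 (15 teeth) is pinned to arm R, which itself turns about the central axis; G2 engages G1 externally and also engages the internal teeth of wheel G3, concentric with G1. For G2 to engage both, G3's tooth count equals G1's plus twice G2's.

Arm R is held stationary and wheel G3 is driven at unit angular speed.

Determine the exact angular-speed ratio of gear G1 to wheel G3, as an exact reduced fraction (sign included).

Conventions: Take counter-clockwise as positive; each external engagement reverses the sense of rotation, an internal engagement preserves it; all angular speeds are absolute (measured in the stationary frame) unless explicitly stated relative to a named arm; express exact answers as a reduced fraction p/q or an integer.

class = planetary set [G3 = 36+2·15 = 66; Willis about the carrier]
ring teeth: 36 + 2·15 = 66
36(ω_sun−ω_arm) = −66(ω_ring−ω_arm),  ω_arm = 0, ω_ring = 1
ω_sun = 0 − (66/36)(1−0) = -11/6
ω_out/ω_in = -11/6

-11/6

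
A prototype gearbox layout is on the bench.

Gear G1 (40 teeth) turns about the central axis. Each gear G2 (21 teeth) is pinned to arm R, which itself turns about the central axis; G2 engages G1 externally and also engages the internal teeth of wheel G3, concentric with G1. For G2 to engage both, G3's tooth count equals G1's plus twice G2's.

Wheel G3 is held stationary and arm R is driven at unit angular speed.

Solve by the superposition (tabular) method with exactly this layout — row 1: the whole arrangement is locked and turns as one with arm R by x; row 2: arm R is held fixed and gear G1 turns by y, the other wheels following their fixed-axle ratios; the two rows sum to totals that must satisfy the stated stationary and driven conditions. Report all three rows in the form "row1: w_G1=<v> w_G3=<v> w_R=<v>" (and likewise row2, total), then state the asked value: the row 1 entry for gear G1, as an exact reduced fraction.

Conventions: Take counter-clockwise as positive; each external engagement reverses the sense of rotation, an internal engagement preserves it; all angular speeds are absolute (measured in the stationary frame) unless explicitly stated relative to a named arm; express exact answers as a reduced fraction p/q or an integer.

class = planetary set [G3 = 40+2·21 = 82; Willis about the carrier]
row 1 — lock + rotate with arm: ω_sun = ω_ring = ω_arm = x
row 2 — arm fixed, fixed-axis ratios: sun y, ring −(40/82)·y, arm 0
boundary: total ω_ring = x − (40/82)·y = 0 and total ω_arm = x = 1  ⇒  y = 41/20, x = 1
row 2 ring = −(40/82)·41/20 = -1
totals (row 1 + row 2): sun 1 + 41/20 = 61/20, ring 1 + (-1) = 0, arm 1 + 0 = 1
asked cell (row1, sun) = 1

row1: w_G1=1 w_G3=1 w_R=1
row2: w_G1=41/20 w_G3=-1 w_R=0
total: w_G1=61/20 w_G3=0 w_R=1
asked value: 1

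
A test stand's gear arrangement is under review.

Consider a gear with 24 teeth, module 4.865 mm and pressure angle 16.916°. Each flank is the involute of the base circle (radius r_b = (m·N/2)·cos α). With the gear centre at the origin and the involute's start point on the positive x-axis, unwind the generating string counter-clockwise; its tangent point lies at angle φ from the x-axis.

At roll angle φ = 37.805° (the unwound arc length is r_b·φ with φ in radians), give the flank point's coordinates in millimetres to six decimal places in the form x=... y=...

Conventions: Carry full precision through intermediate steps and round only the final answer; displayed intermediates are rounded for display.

topology: single-mesh involute geometry — m = 4.865, N = 24
pitch radius r_p = m·N/2 = 4.865·24/2 = 58.380000
base radius r_b = r_p·cos α = 58.380000·cos 16.916° = 55.854036
roll angle φ = 37.805° = 0.65982172 rad
x = r_b·(cos φ + φ·sin φ) = 66.720796
y = r_b·(sin φ − φ·cos φ) = 5.119014

x=66.720796 y=5.119014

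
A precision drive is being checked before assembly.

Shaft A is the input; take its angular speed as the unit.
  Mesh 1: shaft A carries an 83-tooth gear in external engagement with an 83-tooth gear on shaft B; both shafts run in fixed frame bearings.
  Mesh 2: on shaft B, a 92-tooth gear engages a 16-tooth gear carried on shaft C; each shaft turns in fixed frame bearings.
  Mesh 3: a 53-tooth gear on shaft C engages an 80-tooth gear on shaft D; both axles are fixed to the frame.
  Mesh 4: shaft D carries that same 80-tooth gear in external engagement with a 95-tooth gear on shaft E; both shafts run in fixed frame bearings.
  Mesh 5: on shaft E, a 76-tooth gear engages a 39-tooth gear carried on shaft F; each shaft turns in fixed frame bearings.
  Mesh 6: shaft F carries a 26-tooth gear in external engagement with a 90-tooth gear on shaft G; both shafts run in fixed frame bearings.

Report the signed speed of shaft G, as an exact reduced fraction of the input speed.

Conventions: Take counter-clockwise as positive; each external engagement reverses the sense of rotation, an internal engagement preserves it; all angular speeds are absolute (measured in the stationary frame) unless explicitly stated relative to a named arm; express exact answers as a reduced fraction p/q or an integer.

6-mesh fixed-axis compound train (all bearings frame-fixed)
mesh 1 [83T→83T]: |ω|/ω_in = 1×83/83 = 1, sense flips to −
mesh 2 [92T→16T]: |ω|/ω_in = 1×92/16 = 23/4, sense flips to +
mesh 3 [53T→80T]: |ω|/ω_in = (23/4)×53/80 = 1219/320, sense flips to −
mesh 4 [80T→95T]: |ω|/ω_in = (1219/320)×80/95 = 1219/380, sense flips to +
mesh 5 [76T→39T]: |ω|/ω_in = (1219/380)×76/39 = 1219/195, sense flips to −
mesh 6 [26T→90T]: |ω|/ω_in = (1219/195)×26/90 = 1219/675, sense flips to +
signed output speed (× input speed) = 1219/675

1219/675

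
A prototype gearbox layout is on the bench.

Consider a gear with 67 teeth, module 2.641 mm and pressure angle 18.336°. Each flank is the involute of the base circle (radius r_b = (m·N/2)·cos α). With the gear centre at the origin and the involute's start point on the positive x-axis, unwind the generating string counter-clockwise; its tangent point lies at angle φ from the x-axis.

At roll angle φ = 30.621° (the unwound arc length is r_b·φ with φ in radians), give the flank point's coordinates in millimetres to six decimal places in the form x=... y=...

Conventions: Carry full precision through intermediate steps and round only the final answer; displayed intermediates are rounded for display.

x=95.132144 y=4.152381

recognized (one wheel, involute flank): single-mesh tooth geometry, m = 2.641, N = 67
pitch radius r_p = m·N/2 = 2.641·67/2 = 88.473500
base radius r_b = r_p·cos α = 88.473500·cos 18.336° = 83.981524
roll angle φ = 30.621° = 0.53443727 rad
x = r_b·(cos φ + φ·sin φ) = 95.132144
y = r_b·(sin φ − φ·cos φ) = 4.152381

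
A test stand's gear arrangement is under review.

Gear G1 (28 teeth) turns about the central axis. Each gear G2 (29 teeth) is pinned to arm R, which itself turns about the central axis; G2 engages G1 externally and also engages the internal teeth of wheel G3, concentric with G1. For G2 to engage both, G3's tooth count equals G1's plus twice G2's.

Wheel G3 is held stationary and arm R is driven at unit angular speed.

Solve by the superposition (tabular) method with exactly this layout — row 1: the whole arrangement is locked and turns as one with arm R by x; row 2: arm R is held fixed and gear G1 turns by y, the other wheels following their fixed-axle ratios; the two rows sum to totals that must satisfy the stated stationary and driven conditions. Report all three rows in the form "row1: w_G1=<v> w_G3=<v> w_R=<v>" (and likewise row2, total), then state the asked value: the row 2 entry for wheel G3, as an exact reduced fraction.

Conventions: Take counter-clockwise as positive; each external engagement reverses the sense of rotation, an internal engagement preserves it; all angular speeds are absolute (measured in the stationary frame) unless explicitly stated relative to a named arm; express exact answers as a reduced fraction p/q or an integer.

row1: w_G1=1 w_G3=1 w_R=1
row2: w_G1=43/14 w_G3=-1 w_R=0
total: w_G1=57/14 w_G3=0 w_R=1
asked value: -1

class = planetary set [G3 = 28+2·29 = 86; Willis about the carrier]
row 1 — lock + rotate with arm: ω_sun = ω_ring = ω_arm = x
row 2 — arm fixed, fixed-axis ratios: sun y, ring −(28/86)·y, arm 0
boundary: total ω_ring = x − (28/86)·y = 0 and total ω_arm = x = 1  ⇒  y = 43/14, x = 1
row 2 ring = −(28/86)·43/14 = -1
totals (row 1 + row 2): sun 1 + 43/14 = 57/14, ring 1 + (-1) = 0, arm 1 + 0 = 1
asked cell (row2, ring) = -1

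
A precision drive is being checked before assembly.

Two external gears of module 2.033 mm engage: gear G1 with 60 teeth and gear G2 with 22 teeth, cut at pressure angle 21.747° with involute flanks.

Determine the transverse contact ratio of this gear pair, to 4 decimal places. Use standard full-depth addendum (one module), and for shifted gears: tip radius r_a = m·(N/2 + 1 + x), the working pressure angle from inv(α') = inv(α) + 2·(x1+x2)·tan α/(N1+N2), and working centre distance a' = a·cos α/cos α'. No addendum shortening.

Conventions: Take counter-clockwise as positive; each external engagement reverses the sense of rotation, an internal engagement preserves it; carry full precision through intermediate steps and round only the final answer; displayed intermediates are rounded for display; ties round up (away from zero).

1.6065

recognized (one external pair, fixed centres): single-mesh tooth geometry, m = 2.033, N1 = 60, N2 = 22
base radii: r_b1 = 56.649278, r_b2 = 20.771402
tip radii: r_a1 = 63.023000, r_a2 = 24.396000
no profile shift: α' = α, a' = a
action lengths: √(r_a1²−r_b1²) = 27.618071, √(r_a2²−r_b2²) = 12.795065
base pitch p_b = π·m·cos α = 5.932299
CR = (27.618071 + 12.795065 − 83.353000·sin 21.74700°)/5.932299 = 1.606479
contact ratio ≈ 1.6065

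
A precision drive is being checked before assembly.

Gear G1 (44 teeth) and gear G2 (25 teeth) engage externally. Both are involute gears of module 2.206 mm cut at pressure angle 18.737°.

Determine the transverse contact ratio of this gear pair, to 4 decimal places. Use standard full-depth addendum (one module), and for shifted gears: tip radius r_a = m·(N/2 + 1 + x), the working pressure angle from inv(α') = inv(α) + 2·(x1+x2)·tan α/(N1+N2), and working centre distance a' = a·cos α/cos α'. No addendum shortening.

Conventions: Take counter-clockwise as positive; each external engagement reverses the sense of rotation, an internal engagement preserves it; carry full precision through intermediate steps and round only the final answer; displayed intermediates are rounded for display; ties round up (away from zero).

recognized (one external pair, fixed centres): single-mesh tooth geometry, m = 2.206, N1 = 44, N2 = 25
base radii: r_b1 = 45.959951, r_b2 = 26.113609
tip radii: r_a1 = 50.738000, r_a2 = 29.781000
no profile shift: α' = α, a' = a
action lengths: √(r_a1²−r_b1²) = 21.494825, √(r_a2²−r_b2²) = 14.317381
base pitch p_b = π·m·cos α = 6.563066
CR = (21.494825 + 14.317381 − 76.107000·sin 18.73700°)/6.563066 = 1.731624
contact ratio ≈ 1.7316

1.7316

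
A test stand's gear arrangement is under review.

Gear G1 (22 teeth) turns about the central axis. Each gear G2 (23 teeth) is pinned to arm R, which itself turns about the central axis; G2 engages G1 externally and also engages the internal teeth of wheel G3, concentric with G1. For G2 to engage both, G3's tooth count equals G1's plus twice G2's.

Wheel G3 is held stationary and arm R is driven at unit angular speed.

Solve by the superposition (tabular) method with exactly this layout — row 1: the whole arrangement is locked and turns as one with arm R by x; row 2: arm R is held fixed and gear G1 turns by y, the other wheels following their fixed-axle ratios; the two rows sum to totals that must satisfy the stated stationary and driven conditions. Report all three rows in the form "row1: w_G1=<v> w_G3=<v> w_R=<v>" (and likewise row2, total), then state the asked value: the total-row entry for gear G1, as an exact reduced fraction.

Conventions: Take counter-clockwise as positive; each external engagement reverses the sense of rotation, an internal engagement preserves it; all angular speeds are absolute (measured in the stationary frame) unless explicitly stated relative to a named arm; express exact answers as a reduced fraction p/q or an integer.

row1: w_G1=1 w_G3=1 w_R=1
row2: w_G1=34/11 w_G3=-1 w_R=0
total: w_G1=45/11 w_G3=0 w_R=1
asked value: 45/11

class = planetary set [G3 = 22+2·23 = 68; Willis about the carrier]
row 1 — lock + rotate with arm: ω_sun = ω_ring = ω_arm = x
row 2: sun turns y, ring = −(22/68)·y, arm 0
boundary: total ω_ring = x − (22/68)·y = 0 and total ω_arm = x = 1  ⇒  y = 34/11, x = 1
row 2 ring = −(22/68)·34/11 = -1
totals (row 1 + row 2): sun 1 + 34/11 = 45/11, ring 1 + (-1) = 0, arm 1 + 0 = 1
asked cell (total, sun) = 45/11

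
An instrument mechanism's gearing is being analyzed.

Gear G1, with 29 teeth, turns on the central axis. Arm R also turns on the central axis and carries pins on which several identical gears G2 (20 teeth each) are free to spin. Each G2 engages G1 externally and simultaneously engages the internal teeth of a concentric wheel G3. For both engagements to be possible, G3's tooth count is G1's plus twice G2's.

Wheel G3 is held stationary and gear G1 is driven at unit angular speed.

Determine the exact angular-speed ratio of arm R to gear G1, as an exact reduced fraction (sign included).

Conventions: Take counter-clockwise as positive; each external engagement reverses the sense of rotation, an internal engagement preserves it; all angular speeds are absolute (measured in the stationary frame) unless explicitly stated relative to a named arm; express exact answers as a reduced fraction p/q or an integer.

class = planetary set [G3 = 29+2·20 = 69; Willis about the carrier]
ring teeth: 29 + 2·20 = 69
29(ω_sun−ω_arm) = −69(ω_ring−ω_arm),  ω_ring = 0, ω_sun = 1
29(1−ω_arm) = −69(0−ω_arm)  ⇒  98·ω_arm = 29  ⇒  ω_arm = 29/98
ω_out/ω_in = 29/98

29/98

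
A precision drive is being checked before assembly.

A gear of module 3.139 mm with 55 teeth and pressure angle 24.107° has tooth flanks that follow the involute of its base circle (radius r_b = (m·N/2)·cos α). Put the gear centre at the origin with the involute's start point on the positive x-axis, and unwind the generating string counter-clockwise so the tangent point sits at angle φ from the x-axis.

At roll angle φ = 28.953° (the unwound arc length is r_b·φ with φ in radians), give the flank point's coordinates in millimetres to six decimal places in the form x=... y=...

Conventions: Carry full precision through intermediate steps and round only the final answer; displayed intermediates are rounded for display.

x=88.220791 y=3.303339

single-mesh involute tooth geometry (55T wheel at module 3.139)
pitch radius r_p = m·N/2 = 3.139·55/2 = 86.322500
base radius r_b = r_p·cos α = 86.322500·cos 24.107° = 78.793821
roll angle φ = 28.953° = 0.50532518 rad
x = r_b·(cos φ + φ·sin φ) = 88.220791
y = r_b·(sin φ − φ·cos φ) = 3.303339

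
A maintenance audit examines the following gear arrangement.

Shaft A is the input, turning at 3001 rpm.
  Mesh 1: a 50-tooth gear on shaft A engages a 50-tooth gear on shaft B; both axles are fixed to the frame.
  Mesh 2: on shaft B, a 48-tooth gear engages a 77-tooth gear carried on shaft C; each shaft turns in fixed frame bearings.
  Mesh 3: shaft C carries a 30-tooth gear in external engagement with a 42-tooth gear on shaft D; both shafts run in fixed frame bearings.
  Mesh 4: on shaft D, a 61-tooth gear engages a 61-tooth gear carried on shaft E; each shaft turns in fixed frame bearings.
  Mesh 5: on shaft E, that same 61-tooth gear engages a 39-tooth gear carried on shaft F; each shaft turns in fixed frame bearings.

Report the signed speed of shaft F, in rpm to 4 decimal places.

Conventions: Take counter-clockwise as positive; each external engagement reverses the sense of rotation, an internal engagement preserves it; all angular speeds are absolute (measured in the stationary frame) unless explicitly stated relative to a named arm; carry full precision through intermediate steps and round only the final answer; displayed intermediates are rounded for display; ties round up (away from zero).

topology: fixed-axis compound train — 5 meshes, A→F
mesh 1 [50T→50T]: ω = 3001.0000×50/50 = 3001.0000 rpm, sense flips to −
mesh 2 [48T→77T]: ω = 3001.0000×48/77 = 1870.7532 rpm, sense flips to +
mesh 3 [30T→42T]: ω = 1870.7532×30/42 = 1336.2523 rpm, sense flips to −
mesh 4 [61T→61T]: ω = 1336.2523×61/61 = 1336.2523 rpm, sense flips to +
mesh 5 [61T→39T]: ω = 1336.2523×61/39 = 2090.0357 rpm, sense flips to −
signed output speed = -2090.0357 rpm

-2090.0357 rpm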